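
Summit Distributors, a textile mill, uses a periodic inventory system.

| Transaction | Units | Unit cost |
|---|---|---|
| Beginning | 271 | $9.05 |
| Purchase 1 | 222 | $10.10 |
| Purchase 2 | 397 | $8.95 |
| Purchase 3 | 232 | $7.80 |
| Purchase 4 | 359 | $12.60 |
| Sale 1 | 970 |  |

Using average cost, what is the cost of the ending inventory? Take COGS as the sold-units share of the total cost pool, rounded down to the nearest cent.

Ending inventory = $5,030.96

Sale 1, sell 970: 970/1481 × $14,580.90 → $9,549.94
Ending inventory (cost pool remaining) = $5,030.96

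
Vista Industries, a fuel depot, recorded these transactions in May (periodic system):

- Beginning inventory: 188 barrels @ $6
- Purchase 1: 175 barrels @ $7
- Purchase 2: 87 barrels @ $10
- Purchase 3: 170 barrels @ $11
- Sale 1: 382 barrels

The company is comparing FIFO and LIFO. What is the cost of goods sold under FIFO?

FIFO COGS: 188 @ $6 + 175 @ $7 + 19 @ $10 = $2,543
LIFO COGS: 170 @ $11 + 87 @ $10 + 125 @ $7 = $3,615

COGS = $2,543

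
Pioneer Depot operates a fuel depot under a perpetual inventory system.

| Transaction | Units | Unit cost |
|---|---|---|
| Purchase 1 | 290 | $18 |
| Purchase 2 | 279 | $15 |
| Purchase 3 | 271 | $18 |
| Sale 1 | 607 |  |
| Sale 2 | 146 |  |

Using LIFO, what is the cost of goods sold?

Sale 1 (607) [LIFO — newest first]: 271 @ $18 + 279 @ $15 + 57 @ $18 = $10,089
Sale 2 (146) [LIFO — newest first]: 146 @ $18 = $2,628
Total COGS = $10,089 + $2,628 = $12,717
Ending inventory: 87 @ $18 = $1,566

COGS = $12,717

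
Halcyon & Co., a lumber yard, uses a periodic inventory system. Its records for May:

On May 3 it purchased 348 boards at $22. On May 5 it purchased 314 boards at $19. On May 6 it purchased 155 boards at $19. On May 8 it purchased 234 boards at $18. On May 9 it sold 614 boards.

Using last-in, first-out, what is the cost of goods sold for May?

COGS = $11,432

May 9, 614 sold [LIFO — newest first]: 234 @ $18 + 155 @ $19 + 225 @ $19 = $11,432
Ending inventory: 348 @ $22 + 89 @ $19 = $9,347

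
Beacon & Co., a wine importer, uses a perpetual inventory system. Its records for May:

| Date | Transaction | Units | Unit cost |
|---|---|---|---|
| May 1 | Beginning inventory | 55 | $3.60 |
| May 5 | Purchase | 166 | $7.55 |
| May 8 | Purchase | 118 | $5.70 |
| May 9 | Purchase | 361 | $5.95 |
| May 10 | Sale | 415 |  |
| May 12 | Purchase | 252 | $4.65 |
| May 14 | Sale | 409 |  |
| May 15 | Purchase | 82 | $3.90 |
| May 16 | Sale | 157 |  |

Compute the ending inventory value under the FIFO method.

Ending inventory = $206.70

May 10, 415 sold [FIFO — oldest first]: 55 @ $3.60 + 166 @ $7.55 + 118 @ $5.70 + 76 @ $5.95 = $2,576.10
May 14, 409 sold [FIFO — oldest first]: 285 @ $5.95 + 124 @ $4.65 = $2,272.35
May 16, 157 sold [FIFO — oldest first]: 128 @ $4.65 + 29 @ $3.90 = $708.30
Total COGS = $2,576.10 + $2,272.35 + $708.30 = $5,556.75
Ending inventory: 53 @ $3.90 = $206.70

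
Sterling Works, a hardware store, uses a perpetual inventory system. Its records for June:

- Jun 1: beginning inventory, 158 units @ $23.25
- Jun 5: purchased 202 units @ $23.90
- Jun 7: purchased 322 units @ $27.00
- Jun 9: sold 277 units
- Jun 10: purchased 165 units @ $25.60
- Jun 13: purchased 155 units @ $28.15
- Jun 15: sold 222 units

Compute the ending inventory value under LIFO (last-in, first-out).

Jun 9, 277 sold [LIFO — newest first]: 277 @ $27.00 = $7,479.00
Jun 15, 222 sold [LIFO — newest first]: 155 @ $28.15 + 67 @ $25.60 = $6,078.45
Total COGS = $7,479.00 + $6,078.45 = $13,557.45
Ending inventory: 158 @ $23.25 + 202 @ $23.90 + 45 @ $27.00 + 98 @ $25.60 = $12,225.10
Check: goods available $25,782.55 = COGS $13,557.45 + ending $12,225.10

Ending inventory = $12,225.10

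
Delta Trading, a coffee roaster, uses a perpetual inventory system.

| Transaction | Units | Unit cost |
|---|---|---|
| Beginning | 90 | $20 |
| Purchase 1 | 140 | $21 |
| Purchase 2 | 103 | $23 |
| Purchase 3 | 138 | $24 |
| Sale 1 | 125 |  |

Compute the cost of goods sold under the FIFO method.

COGS = $2,535

Sale 1 (125) [FIFO — oldest first]: 90 @ $20 + 35 @ $21 = $2,535
Ending inventory: 105 @ $21 + 103 @ $23 + 138 @ $24 = $7,886
Check: goods available $10,421 = COGS $2,535 + ending $7,886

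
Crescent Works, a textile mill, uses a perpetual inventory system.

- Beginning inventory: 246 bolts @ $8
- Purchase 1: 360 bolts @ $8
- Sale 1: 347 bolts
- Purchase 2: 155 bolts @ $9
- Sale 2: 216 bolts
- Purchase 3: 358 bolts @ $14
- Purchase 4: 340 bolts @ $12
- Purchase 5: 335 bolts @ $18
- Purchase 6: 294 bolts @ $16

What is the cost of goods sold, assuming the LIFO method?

Sale 1 (347) [LIFO — newest first]: 347 @ $8 = $2,776
Sale 2 (216) [LIFO — newest first]: 155 @ $9 + 13 @ $8 + 48 @ $8 = $1,883
Total COGS = $2,776 + $1,883 = $4,659
Ending inventory: 198 @ $8 + 358 @ $14 + 340 @ $12 + 335 @ $18 + 294 @ $16 = $21,410

COGS = $4,659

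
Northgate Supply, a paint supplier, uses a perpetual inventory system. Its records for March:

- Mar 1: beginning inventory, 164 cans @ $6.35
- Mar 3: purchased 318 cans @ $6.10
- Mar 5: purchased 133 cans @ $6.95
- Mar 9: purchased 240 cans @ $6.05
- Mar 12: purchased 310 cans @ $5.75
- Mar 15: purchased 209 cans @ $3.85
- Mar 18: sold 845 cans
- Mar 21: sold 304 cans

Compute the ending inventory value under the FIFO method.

Ending inventory = $896.65

Mar 18, 845 sold [FIFO — oldest first]: 164 @ $6.35 + 318 @ $6.10 + 133 @ $6.95 + 230 @ $6.05 = $5,297.05
Mar 21, 304 sold [FIFO — oldest first]: 10 @ $6.05 + 294 @ $5.75 = $1,751.00
Total COGS = $5,297.05 + $1,751.00 = $7,048.05
Ending inventory: 16 @ $5.75 + 209 @ $3.85 = $896.65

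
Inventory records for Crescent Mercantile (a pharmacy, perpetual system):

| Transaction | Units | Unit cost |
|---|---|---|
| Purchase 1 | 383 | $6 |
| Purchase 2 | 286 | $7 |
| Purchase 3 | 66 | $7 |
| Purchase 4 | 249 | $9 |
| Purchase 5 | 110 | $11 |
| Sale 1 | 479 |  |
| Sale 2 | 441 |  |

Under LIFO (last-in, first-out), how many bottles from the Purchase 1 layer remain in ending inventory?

Sale 1 (479) [LIFO — newest first]: 110 @ $11 + 249 @ $9 + 66 @ $7 + 54 @ $7 = $4,291
Sale 2 (441) [LIFO — newest first]: 232 @ $7 + 209 @ $6 = $2,878
Total COGS = $4,291 + $2,878 = $7,169
Ending inventory: 174 @ $6 = $1,044

174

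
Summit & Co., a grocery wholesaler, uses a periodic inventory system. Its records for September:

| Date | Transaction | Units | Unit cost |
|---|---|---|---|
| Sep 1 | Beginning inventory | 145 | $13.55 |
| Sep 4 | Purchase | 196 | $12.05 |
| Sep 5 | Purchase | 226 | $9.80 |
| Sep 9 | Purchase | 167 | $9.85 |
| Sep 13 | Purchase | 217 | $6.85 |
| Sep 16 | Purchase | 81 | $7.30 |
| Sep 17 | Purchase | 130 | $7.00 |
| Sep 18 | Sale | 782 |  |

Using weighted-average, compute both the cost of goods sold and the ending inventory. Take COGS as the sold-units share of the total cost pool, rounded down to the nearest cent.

Sep 18, sell 782: 782/1162 × $11,174.05 → $7,519.88
Ending inventory (cost pool remaining) = $3,654.17

COGS = $7,519.88; ending inventory = $3,654.17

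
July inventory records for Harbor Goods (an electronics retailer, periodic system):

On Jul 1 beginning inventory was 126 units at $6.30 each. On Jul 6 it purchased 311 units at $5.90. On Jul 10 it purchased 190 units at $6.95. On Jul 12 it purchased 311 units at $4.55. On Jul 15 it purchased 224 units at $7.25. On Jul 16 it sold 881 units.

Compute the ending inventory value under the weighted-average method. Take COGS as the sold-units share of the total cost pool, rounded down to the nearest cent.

Jul 16, sell 881: 881/1162 × $6,988.25 → $5,298.32
Ending inventory (cost pool remaining) = $1,689.93
Check: goods available $6,988.25 = COGS $5,298.32 + ending $1,689.93

Ending inventory = $1,689.93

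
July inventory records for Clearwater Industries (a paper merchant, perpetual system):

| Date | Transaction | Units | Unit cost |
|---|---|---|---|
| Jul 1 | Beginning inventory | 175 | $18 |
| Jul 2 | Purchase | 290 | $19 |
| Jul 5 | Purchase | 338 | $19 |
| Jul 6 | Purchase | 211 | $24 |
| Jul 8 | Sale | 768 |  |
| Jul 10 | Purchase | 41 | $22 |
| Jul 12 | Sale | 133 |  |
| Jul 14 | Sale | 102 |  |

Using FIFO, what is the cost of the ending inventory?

Ending inventory = $1,166

Jul 8, 768 sold [FIFO — oldest first]: 175 @ $18 + 290 @ $19 + 303 @ $19 = $14,417
Jul 12, 133 sold [FIFO — oldest first]: 35 @ $19 + 98 @ $24 = $3,017
Jul 14, 102 sold [FIFO — oldest first]: 102 @ $24 = $2,448
Total COGS = $14,417 + $3,017 + $2,448 = $19,882
Ending inventory: 11 @ $24 + 41 @ $22 = $1,166
Check: goods available $21,048 = COGS $19,882 + ending $1,166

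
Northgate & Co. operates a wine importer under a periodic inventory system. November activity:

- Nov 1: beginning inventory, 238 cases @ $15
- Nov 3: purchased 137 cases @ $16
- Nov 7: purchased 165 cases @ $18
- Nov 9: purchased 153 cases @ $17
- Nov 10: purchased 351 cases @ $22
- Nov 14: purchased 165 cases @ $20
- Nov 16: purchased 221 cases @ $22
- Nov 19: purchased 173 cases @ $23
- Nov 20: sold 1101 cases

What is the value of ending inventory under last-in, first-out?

Ending inventory = $8,048

Nov 20, 1101 sold [LIFO — newest first]: 173 @ $23 + 221 @ $22 + 165 @ $20 + 351 @ $22 + 153 @ $17 + 38 @ $18 = $23,148
Ending inventory: 238 @ $15 + 137 @ $16 + 127 @ $18 = $8,048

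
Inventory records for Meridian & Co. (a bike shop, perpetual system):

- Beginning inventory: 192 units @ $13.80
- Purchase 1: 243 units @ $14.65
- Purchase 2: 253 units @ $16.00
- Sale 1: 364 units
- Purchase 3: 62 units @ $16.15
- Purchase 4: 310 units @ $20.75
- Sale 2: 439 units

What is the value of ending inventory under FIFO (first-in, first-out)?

Sale 1 (364) [FIFO — oldest first]: 192 @ $13.80 + 172 @ $14.65 = $5,169.40
Sale 2 (439) [FIFO — oldest first]: 71 @ $14.65 + 253 @ $16.00 + 62 @ $16.15 + 53 @ $20.75 = $7,189.20
Total COGS = $5,169.40 + $7,189.20 = $12,358.60
Ending inventory: 257 @ $20.75 = $5,332.75
Check: goods available $17,691.35 = COGS $12,358.60 + ending $5,332.75

Ending inventory = $5,332.75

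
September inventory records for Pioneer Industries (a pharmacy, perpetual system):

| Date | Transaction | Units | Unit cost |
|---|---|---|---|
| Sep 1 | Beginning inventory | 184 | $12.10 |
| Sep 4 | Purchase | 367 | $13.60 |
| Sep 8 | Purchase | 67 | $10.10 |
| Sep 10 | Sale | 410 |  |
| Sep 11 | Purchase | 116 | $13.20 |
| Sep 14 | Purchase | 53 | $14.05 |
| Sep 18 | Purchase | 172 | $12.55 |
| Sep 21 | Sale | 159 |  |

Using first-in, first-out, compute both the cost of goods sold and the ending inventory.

COGS = $7,399.40; ending inventory = $4,929.35

Sep 10, 410 sold [FIFO — oldest first]: 184 @ $12.10 + 226 @ $13.60 = $5,300.00
Sep 21, 159 sold [FIFO — oldest first]: 141 @ $13.60 + 18 @ $10.10 = $2,099.40
Total COGS = $5,300.00 + $2,099.40 = $7,399.40
Ending inventory: 49 @ $10.10 + 116 @ $13.20 + 53 @ $14.05 + 172 @ $12.55 = $4,929.35
Check: goods available $12,328.75 = COGS $7,399.40 + ending $4,929.35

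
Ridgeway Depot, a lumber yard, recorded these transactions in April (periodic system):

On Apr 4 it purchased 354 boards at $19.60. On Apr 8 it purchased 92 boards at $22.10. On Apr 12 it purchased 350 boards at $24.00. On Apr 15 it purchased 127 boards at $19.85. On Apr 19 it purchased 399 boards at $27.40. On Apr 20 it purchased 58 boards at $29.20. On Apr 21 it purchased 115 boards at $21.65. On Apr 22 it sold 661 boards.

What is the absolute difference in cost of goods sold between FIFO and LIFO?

$2,751.00

FIFO COGS: 354 @ $19.60 + 92 @ $22.10 + 215 @ $24.00 = $14,131.60
LIFO COGS: 115 @ $21.65 + 58 @ $29.20 + 399 @ $27.40 + 89 @ $19.85 = $16,882.60
Difference = |$14,131.60 − $16,882.60| = $2,751.00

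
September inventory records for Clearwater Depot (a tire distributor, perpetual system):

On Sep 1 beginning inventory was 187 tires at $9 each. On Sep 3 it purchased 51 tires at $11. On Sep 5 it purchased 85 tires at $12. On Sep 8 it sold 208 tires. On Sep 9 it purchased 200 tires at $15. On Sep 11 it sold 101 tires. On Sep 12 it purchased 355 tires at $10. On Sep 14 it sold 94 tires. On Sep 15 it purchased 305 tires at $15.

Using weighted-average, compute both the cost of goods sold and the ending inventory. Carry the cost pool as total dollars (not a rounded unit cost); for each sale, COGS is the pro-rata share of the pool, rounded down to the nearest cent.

After Sep 1: 187 on hand, pool $1,683.00 (≈ $9.0000 each)
After Sep 3: 238 on hand, pool $2,244.00 (≈ $9.4286 each)
After Sep 5: 323 on hand, pool $3,264.00 (≈ $10.1053 each)
Sep 8, sell 208: 208/323 × $3,264.00 → $2,101.89
After Sep 9: 315 on hand, pool $4,162.11 (≈ $13.2130 each)
Sep 11, sell 101: 101/315 × $4,162.11 → $1,334.51
After Sep 12: 569 on hand, pool $6,377.60 (≈ $11.2084 each)
Sep 14, sell 94: 94/569 × $6,377.60 → $1,053.59
After Sep 15: 780 on hand, pool $9,899.01 (≈ $12.6910 each)
Total COGS = $2,101.89 + $1,334.51 + $1,053.59 = $4,489.99
Ending inventory (cost pool remaining) = $9,899.01
Check: goods available $14,389.00 = COGS $4,489.99 + ending $9,899.01

COGS = $4,489.99; ending inventory = $9,899.01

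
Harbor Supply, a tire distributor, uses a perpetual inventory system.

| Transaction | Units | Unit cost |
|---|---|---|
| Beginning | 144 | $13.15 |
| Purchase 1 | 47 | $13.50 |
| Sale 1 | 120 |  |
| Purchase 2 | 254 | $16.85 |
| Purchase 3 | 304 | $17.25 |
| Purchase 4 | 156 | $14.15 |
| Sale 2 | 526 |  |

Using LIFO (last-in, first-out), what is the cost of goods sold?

COGS = $10,157.95

Sale 1 (120) [LIFO — newest first]: 47 @ $13.50 + 73 @ $13.15 = $1,594.45
Sale 2 (526) [LIFO — newest first]: 156 @ $14.15 + 304 @ $17.25 + 66 @ $16.85 = $8,563.50
Total COGS = $1,594.45 + $8,563.50 = $10,157.95
Ending inventory: 71 @ $13.15 + 188 @ $16.85 = $4,101.45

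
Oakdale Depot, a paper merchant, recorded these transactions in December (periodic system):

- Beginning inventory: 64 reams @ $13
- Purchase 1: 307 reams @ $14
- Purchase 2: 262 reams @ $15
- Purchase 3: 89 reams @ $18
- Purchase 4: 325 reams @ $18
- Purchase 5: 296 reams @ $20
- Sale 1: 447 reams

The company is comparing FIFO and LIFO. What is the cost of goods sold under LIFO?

FIFO COGS: 64 @ $13 + 307 @ $14 + 76 @ $15 = $6,270
LIFO COGS: 296 @ $20 + 151 @ $18 = $8,638

COGS = $8,638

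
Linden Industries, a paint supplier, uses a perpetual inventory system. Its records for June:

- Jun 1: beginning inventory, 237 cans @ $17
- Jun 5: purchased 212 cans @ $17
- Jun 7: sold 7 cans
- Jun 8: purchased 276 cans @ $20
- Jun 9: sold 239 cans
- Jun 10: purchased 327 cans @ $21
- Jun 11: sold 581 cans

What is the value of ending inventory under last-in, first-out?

Jun 7, 7 sold [LIFO — newest first]: 7 @ $17 = $119
Jun 9, 239 sold [LIFO — newest first]: 239 @ $20 = $4,780
Jun 11, 581 sold [LIFO — newest first]: 327 @ $21 + 37 @ $20 + 205 @ $17 + 12 @ $17 = $11,296
Total COGS = $119 + $4,780 + $11,296 = $16,195
Ending inventory: 225 @ $17 = $3,825

Ending inventory = $3,825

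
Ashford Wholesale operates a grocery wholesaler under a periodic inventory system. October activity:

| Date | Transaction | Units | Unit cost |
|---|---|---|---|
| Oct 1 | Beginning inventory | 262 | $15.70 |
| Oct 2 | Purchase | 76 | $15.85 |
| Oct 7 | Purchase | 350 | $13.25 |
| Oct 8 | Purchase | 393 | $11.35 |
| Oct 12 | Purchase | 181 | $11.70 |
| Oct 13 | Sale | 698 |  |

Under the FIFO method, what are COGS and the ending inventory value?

COGS = $10,069.00; ending inventory = $6,464.75

Oct 13, 698 sold [FIFO — oldest first]: 262 @ $15.70 + 76 @ $15.85 + 350 @ $13.25 + 10 @ $11.35 = $10,069.00
Ending inventory: 383 @ $11.35 + 181 @ $11.70 = $6,464.75
Check: goods available $16,533.75 = COGS $10,069.00 + ending $6,464.75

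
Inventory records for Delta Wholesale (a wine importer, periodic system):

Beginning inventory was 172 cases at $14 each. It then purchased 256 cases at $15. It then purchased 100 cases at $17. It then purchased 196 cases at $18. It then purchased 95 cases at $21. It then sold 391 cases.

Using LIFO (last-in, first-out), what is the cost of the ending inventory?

Sale 1 (391) [LIFO — newest first]: 95 @ $21 + 196 @ $18 + 100 @ $17 = $7,223
Ending inventory: 172 @ $14 + 256 @ $15 = $6,248

Ending inventory = $6,248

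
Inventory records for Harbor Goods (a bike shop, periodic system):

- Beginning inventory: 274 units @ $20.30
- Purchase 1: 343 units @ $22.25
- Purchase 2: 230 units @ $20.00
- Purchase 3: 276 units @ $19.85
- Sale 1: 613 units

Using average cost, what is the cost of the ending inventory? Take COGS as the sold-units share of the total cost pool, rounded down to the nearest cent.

Ending inventory = $10,569.02

Sale 1, sell 613: 613/1123 × $23,272.55 → $12,703.53
Ending inventory (cost pool remaining) = $10,569.02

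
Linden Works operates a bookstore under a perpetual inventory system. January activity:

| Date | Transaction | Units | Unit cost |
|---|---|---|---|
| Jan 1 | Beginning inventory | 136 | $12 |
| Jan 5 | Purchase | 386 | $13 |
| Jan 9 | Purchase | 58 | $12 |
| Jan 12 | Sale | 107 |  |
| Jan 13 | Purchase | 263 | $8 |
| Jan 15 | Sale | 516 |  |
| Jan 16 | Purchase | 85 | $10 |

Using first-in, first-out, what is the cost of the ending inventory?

Jan 12, 107 sold [FIFO — oldest first]: 107 @ $12 = $1,284
Jan 15, 516 sold [FIFO — oldest first]: 29 @ $12 + 386 @ $13 + 58 @ $12 + 43 @ $8 = $6,406
Total COGS = $1,284 + $6,406 = $7,690
Ending inventory: 220 @ $8 + 85 @ $10 = $2,610

Ending inventory = $2,610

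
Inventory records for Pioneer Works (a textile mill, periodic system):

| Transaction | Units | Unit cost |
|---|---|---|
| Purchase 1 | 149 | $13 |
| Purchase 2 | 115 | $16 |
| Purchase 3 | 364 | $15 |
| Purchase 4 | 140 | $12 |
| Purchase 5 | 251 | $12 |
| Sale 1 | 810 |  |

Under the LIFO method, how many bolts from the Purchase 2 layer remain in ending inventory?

Sale 1 (810) [LIFO — newest first]: 251 @ $12 + 140 @ $12 + 364 @ $15 + 55 @ $16 = $11,032
Ending inventory: 149 @ $13 + 60 @ $16 = $2,897

60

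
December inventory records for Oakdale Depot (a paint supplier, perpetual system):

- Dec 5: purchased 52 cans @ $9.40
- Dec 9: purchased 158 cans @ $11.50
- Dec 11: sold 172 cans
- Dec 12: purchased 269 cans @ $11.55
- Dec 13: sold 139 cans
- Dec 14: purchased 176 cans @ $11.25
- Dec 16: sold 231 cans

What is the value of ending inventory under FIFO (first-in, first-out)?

Ending inventory = $1,271.25

Dec 11, 172 sold [FIFO — oldest first]: 52 @ $9.40 + 120 @ $11.50 = $1,868.80
Dec 13, 139 sold [FIFO — oldest first]: 38 @ $11.50 + 101 @ $11.55 = $1,603.55
Dec 16, 231 sold [FIFO — oldest first]: 168 @ $11.55 + 63 @ $11.25 = $2,649.15
Total COGS = $1,868.80 + $1,603.55 + $2,649.15 = $6,121.50
Ending inventory: 113 @ $11.25 = $1,271.25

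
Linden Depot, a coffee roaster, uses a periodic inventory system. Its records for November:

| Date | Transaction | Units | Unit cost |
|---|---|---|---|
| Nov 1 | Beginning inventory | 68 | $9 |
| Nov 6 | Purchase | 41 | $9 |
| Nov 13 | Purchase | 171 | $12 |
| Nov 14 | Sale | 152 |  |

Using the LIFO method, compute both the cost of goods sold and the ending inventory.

Nov 14, 152 sold [LIFO — newest first]: 152 @ $12 = $1,824
Ending inventory: 68 @ $9 + 41 @ $9 + 19 @ $12 = $1,209

COGS = $1,824; ending inventory = $1,209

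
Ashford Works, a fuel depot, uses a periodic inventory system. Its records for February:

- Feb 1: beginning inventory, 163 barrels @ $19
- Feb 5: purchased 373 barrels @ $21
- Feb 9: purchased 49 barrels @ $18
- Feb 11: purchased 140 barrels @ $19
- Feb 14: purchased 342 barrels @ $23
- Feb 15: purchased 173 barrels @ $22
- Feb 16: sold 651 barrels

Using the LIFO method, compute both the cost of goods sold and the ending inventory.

COGS = $14,256; ending inventory = $11,888

Feb 16, 651 sold [LIFO — newest first]: 173 @ $22 + 342 @ $23 + 136 @ $19 = $14,256
Ending inventory: 163 @ $19 + 373 @ $21 + 49 @ $18 + 4 @ $19 = $11,888
Check: goods available $26,144 = COGS $14,256 + ending $11,888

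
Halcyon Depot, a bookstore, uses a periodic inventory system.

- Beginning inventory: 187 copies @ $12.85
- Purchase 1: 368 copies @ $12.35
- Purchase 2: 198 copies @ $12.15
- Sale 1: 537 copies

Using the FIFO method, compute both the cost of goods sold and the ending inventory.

Sale 1 (537) [FIFO — oldest first]: 187 @ $12.85 + 350 @ $12.35 = $6,725.45
Ending inventory: 18 @ $12.35 + 198 @ $12.15 = $2,628.00

COGS = $6,725.45; ending inventory = $2,628.00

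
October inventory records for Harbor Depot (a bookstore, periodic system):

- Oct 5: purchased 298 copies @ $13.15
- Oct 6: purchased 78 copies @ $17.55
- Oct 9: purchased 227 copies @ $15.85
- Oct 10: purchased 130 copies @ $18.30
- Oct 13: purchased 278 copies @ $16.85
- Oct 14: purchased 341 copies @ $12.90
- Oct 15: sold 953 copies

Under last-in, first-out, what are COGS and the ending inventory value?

Oct 15, 953 sold [LIFO — newest first]: 341 @ $12.90 + 278 @ $16.85 + 130 @ $18.30 + 204 @ $15.85 = $14,695.60
Ending inventory: 298 @ $13.15 + 78 @ $17.55 + 23 @ $15.85 = $5,652.15

COGS = $14,695.60; ending inventory = $5,652.15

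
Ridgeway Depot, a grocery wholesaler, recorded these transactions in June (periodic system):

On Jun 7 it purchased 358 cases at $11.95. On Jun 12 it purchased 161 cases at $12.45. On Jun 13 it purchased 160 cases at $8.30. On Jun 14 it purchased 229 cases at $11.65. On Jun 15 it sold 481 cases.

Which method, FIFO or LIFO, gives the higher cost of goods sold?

FIFO

FIFO COGS: 358 @ $11.95 + 123 @ $12.45 = $5,809.45
LIFO COGS: 229 @ $11.65 + 160 @ $8.30 + 92 @ $12.45 = $5,141.25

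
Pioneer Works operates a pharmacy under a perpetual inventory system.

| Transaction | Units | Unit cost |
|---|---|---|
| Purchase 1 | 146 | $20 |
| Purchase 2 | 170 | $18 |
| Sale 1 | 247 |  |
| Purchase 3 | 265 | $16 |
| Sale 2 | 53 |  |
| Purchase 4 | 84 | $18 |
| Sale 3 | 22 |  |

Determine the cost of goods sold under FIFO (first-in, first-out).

Sale 1 (247) [FIFO — oldest first]: 146 @ $20 + 101 @ $18 = $4,738
Sale 2 (53) [FIFO — oldest first]: 53 @ $18 = $954
Sale 3 (22) [FIFO — oldest first]: 16 @ $18 + 6 @ $16 = $384
Total COGS = $4,738 + $954 + $384 = $6,076
Ending inventory: 259 @ $16 + 84 @ $18 = $5,656

COGS = $6,076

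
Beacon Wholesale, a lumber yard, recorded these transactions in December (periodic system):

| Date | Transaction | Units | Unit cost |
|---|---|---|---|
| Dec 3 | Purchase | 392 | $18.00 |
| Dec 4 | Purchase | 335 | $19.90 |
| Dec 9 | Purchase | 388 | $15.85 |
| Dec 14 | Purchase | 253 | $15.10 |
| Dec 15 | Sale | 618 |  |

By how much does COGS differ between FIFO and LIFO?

FIFO COGS: 392 @ $18.00 + 226 @ $19.90 = $11,553.40
LIFO COGS: 253 @ $15.10 + 365 @ $15.85 = $9,605.55
Difference = |$11,553.40 − $9,605.55| = $1,947.85

$1,947.85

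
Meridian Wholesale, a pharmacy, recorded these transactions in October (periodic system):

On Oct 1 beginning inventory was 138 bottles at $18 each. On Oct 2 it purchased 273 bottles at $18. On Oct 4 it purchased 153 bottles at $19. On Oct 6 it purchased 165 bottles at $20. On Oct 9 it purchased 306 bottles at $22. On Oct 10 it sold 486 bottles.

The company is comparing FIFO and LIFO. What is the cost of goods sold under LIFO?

FIFO COGS: 138 @ $18 + 273 @ $18 + 75 @ $19 = $8,823
LIFO COGS: 306 @ $22 + 165 @ $20 + 15 @ $19 = $10,317

COGS = $10,317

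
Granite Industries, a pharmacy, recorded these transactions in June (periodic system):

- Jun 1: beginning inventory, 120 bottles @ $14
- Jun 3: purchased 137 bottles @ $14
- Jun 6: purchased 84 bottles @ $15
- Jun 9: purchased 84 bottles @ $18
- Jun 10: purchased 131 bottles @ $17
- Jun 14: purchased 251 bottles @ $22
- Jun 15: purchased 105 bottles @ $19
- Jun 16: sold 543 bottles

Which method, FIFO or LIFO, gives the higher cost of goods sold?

FIFO COGS: 120 @ $14 + 137 @ $14 + 84 @ $15 + 84 @ $18 + 118 @ $17 = $8,376
LIFO COGS: 105 @ $19 + 251 @ $22 + 131 @ $17 + 56 @ $18 = $10,752

LIFO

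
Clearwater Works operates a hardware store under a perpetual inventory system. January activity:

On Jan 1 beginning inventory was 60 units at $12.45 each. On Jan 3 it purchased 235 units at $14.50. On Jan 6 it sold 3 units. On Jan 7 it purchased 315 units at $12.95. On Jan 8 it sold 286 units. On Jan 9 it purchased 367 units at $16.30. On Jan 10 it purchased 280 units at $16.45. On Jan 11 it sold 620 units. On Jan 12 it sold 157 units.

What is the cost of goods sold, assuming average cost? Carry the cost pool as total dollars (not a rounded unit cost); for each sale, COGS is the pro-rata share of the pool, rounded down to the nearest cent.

COGS = $15,877.91

After Jan 1: 60 on hand, pool $747.00 (≈ $12.4500 each)
After Jan 3: 295 on hand, pool $4,154.50 (≈ $14.0831 each)
Jan 6, sell 3: 3/295 × $4,154.50 → $42.24
After Jan 7: 607 on hand, pool $8,191.51 (≈ $13.4951 each)
Jan 8, sell 286: 286/607 × $8,191.51 → $3,859.59
After Jan 9: 688 on hand, pool $10,314.02 (≈ $14.9913 each)
After Jan 10: 968 on hand, pool $14,920.02 (≈ $15.4132 each)
Jan 11, sell 620: 620/968 × $14,920.02 → $9,556.21
Jan 12, sell 157: 157/348 × $5,363.81 → $2,419.87
Total COGS = $42.24 + $3,859.59 + $9,556.21 + $2,419.87 = $15,877.91
Ending inventory (cost pool remaining) = $2,943.94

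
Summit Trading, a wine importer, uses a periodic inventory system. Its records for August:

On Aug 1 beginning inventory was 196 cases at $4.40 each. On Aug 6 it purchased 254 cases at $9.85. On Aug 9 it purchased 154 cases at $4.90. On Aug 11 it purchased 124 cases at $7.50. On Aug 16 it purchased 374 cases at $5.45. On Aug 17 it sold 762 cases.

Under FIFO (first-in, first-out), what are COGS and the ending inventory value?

Aug 17, 762 sold [FIFO — oldest first]: 196 @ $4.40 + 254 @ $9.85 + 154 @ $4.90 + 124 @ $7.50 + 34 @ $5.45 = $5,234.20
Ending inventory: 340 @ $5.45 = $1,853.00

COGS = $5,234.20; ending inventory = $1,853.00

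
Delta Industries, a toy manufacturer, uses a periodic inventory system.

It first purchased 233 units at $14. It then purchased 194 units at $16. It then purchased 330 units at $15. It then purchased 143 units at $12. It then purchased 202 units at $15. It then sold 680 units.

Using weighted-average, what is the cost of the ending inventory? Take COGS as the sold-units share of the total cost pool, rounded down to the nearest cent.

Sale 1, sell 680: 680/1102 × $16,062.00 → $9,911.21
Ending inventory (cost pool remaining) = $6,150.79

Ending inventory = $6,150.79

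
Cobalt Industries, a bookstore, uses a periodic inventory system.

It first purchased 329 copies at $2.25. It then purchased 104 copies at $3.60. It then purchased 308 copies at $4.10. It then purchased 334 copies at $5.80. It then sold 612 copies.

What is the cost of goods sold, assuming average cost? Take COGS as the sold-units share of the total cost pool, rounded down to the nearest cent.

COGS = $2,456.34

Sale 1, sell 612: 612/1075 × $4,314.65 → $2,456.34
Ending inventory (cost pool remaining) = $1,858.31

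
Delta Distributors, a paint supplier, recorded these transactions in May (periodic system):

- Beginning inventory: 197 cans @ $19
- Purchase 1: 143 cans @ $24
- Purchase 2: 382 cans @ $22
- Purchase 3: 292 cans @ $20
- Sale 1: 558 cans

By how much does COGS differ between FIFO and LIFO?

FIFO COGS: 197 @ $19 + 143 @ $24 + 218 @ $22 = $11,971
LIFO COGS: 292 @ $20 + 266 @ $22 = $11,692
Difference = |$11,971 − $11,692| = $279

$279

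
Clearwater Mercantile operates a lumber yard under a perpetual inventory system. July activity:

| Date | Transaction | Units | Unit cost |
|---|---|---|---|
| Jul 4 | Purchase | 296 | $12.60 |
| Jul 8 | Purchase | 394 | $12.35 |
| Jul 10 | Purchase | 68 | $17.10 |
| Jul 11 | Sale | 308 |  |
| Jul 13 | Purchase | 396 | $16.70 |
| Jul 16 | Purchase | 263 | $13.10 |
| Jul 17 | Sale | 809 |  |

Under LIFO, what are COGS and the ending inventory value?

COGS = $16,037.80; ending inventory = $3,779.00

Jul 11, 308 sold [LIFO — newest first]: 68 @ $17.10 + 240 @ $12.35 = $4,126.80
Jul 17, 809 sold [LIFO — newest first]: 263 @ $13.10 + 396 @ $16.70 + 150 @ $12.35 = $11,911.00
Total COGS = $4,126.80 + $11,911.00 = $16,037.80
Ending inventory: 296 @ $12.60 + 4 @ $12.35 = $3,779.00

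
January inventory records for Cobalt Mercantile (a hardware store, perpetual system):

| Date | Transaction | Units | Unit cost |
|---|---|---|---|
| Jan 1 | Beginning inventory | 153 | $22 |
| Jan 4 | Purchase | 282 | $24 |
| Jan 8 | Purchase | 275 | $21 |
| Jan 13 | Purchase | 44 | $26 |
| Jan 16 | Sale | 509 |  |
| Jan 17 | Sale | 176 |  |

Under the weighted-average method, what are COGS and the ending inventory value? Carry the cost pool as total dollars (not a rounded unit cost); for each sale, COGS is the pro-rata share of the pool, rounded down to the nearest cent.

After Jan 1: 153 on hand, pool $3,366.00 (≈ $22.0000 each)
After Jan 4: 435 on hand, pool $10,134.00 (≈ $23.2966 each)
After Jan 8: 710 on hand, pool $15,909.00 (≈ $22.4070 each)
After Jan 13: 754 on hand, pool $17,053.00 (≈ $22.6167 each)
Jan 16, sell 509: 509/754 × $17,053.00 → $11,511.90
Jan 17, sell 176: 176/245 × $5,541.10 → $3,980.54
Total COGS = $11,511.90 + $3,980.54 = $15,492.44
Ending inventory (cost pool remaining) = $1,560.56
Check: goods available $17,053.00 = COGS $15,492.44 + ending $1,560.56

COGS = $15,492.44; ending inventory = $1,560.56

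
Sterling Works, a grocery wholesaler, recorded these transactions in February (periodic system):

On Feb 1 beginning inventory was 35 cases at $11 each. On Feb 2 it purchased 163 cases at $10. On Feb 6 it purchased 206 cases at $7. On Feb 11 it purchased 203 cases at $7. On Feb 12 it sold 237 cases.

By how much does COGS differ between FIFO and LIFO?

FIFO COGS: 35 @ $11 + 163 @ $10 + 39 @ $7 = $2,288
LIFO COGS: 203 @ $7 + 34 @ $7 = $1,659
Difference = |$2,288 − $1,659| = $629

$629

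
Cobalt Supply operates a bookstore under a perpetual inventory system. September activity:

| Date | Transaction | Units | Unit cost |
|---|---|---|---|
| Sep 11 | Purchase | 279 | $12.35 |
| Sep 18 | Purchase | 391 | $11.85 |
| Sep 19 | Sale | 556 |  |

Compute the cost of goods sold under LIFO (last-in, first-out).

Sep 19, 556 sold [LIFO — newest first]: 391 @ $11.85 + 165 @ $12.35 = $6,671.10
Ending inventory: 114 @ $12.35 = $1,407.90

COGS = $6,671.10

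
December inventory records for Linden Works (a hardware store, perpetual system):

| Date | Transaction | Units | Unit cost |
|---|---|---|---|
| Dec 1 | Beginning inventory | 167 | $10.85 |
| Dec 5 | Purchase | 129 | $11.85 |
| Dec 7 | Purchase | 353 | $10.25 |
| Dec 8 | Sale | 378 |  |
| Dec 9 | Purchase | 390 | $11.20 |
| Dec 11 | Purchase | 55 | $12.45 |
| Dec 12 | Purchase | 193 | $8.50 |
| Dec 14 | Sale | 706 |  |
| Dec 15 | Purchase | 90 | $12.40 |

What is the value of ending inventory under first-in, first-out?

Ending inventory = $2,881.00

Dec 8, 378 sold [FIFO — oldest first]: 167 @ $10.85 + 129 @ $11.85 + 82 @ $10.25 = $4,181.10
Dec 14, 706 sold [FIFO — oldest first]: 271 @ $10.25 + 390 @ $11.20 + 45 @ $12.45 = $7,706.00
Total COGS = $4,181.10 + $7,706.00 = $11,887.10
Ending inventory: 10 @ $12.45 + 193 @ $8.50 + 90 @ $12.40 = $2,881.00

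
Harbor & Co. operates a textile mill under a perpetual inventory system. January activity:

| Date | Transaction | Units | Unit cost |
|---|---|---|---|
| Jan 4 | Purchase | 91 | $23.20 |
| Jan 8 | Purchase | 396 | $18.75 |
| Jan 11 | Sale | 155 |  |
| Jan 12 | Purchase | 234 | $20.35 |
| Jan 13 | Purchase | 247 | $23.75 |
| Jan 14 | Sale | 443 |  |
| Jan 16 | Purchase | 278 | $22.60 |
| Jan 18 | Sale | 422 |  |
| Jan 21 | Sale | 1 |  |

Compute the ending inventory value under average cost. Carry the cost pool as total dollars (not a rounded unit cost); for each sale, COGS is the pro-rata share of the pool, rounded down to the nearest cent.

After Jan 4: 91 on hand, pool $2,111.20 (≈ $23.2000 each)
After Jan 8: 487 on hand, pool $9,536.20 (≈ $19.5815 each)
Jan 11, sell 155: 155/487 × $9,536.20 → $3,035.13
After Jan 12: 566 on hand, pool $11,262.97 (≈ $19.8992 each)
After Jan 13: 813 on hand, pool $17,129.22 (≈ $21.0692 each)
Jan 14, sell 443: 443/813 × $17,129.22 → $9,333.63
After Jan 16: 648 on hand, pool $14,078.39 (≈ $21.7259 each)
Jan 18, sell 422: 422/648 × $14,078.39 → $9,168.33
Jan 21, sell 1: 1/226 × $4,910.06 → $21.72
Total COGS = $3,035.13 + $9,333.63 + $9,168.33 + $21.72 = $21,558.81
Ending inventory (cost pool remaining) = $4,888.34

Ending inventory = $4,888.34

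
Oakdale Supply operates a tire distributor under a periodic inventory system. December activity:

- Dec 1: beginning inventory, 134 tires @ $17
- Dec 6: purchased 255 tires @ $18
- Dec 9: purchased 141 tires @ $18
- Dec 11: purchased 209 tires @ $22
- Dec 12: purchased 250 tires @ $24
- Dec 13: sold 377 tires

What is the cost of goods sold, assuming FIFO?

Dec 13, 377 sold [FIFO — oldest first]: 134 @ $17 + 243 @ $18 = $6,652
Ending inventory: 12 @ $18 + 141 @ $18 + 209 @ $22 + 250 @ $24 = $13,352
Check: goods available $20,004 = COGS $6,652 + ending $13,352

COGS = $6,652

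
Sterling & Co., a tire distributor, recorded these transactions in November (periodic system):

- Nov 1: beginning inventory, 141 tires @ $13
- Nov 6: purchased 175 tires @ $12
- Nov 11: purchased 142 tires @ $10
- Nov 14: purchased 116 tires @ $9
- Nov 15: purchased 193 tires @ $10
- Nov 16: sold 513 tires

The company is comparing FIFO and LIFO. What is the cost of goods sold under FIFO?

COGS = $5,848

FIFO COGS: 141 @ $13 + 175 @ $12 + 142 @ $10 + 55 @ $9 = $5,848
LIFO COGS: 193 @ $10 + 116 @ $9 + 142 @ $10 + 62 @ $12 = $5,138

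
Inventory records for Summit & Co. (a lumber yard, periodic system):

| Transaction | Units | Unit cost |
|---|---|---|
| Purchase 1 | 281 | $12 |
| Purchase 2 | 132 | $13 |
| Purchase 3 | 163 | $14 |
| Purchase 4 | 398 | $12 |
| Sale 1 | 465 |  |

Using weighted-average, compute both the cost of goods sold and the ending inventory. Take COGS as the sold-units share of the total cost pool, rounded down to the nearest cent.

COGS = $5,798.65; ending inventory = $6,347.35

Sale 1, sell 465: 465/974 × $12,146.00 → $5,798.65
Ending inventory (cost pool remaining) = $6,347.35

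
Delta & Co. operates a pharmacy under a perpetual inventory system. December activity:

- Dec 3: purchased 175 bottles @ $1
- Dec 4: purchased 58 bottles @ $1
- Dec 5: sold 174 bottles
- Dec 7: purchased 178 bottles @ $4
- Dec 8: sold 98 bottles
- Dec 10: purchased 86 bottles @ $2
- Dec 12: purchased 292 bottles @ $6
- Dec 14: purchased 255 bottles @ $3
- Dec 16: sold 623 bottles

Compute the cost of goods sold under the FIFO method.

COGS = $3,187

Dec 5, 174 sold [FIFO — oldest first]: 174 @ $1 = $174
Dec 8, 98 sold [FIFO — oldest first]: 1 @ $1 + 58 @ $1 + 39 @ $4 = $215
Dec 16, 623 sold [FIFO — oldest first]: 139 @ $4 + 86 @ $2 + 292 @ $6 + 106 @ $3 = $2,798
Total COGS = $174 + $215 + $2,798 = $3,187
Ending inventory: 149 @ $3 = $447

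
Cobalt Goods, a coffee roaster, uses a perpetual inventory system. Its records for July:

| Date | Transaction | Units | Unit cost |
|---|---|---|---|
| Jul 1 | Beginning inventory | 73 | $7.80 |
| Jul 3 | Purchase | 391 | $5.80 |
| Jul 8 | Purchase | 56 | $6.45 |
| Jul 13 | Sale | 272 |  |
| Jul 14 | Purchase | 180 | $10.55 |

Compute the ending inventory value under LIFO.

Ending inventory = $3,483.40

Jul 13, 272 sold [LIFO — newest first]: 56 @ $6.45 + 216 @ $5.80 = $1,614.00
Ending inventory: 73 @ $7.80 + 175 @ $5.80 + 180 @ $10.55 = $3,483.40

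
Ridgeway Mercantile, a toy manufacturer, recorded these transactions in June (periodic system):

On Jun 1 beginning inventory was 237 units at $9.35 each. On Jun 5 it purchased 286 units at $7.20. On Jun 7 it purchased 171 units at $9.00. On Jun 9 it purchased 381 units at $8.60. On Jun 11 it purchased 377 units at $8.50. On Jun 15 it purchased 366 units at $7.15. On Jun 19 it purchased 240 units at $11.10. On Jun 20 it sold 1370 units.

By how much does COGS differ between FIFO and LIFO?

$217.75

FIFO COGS: 237 @ $9.35 + 286 @ $7.20 + 171 @ $9.00 + 381 @ $8.60 + 295 @ $8.50 = $11,598.25
LIFO COGS: 240 @ $11.10 + 366 @ $7.15 + 377 @ $8.50 + 381 @ $8.60 + 6 @ $9.00 = $11,816.00
Difference = |$11,598.25 − $11,816.00| = $217.75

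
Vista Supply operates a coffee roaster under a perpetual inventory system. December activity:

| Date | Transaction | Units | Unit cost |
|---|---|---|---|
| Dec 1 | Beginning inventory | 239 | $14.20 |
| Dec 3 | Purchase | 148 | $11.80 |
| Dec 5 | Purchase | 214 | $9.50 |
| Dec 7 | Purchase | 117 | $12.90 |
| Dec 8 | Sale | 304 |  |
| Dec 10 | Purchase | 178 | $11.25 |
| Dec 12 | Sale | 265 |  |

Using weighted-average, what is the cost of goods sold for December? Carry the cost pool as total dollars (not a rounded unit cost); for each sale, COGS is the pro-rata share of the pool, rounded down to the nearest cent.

After Dec 1: 239 on hand, pool $3,393.80 (≈ $14.2000 each)
After Dec 3: 387 on hand, pool $5,140.20 (≈ $13.2822 each)
After Dec 5: 601 on hand, pool $7,173.20 (≈ $11.9354 each)
After Dec 7: 718 on hand, pool $8,682.50 (≈ $12.0926 each)
Dec 8, sell 304: 304/718 × $8,682.50 → $3,676.15
After Dec 10: 592 on hand, pool $7,008.85 (≈ $11.8393 each)
Dec 12, sell 265: 265/592 × $7,008.85 → $3,137.40
Total COGS = $3,676.15 + $3,137.40 = $6,813.55
Ending inventory (cost pool remaining) = $3,871.45
Check: goods available $10,685.00 = COGS $6,813.55 + ending $3,871.45

COGS = $6,813.55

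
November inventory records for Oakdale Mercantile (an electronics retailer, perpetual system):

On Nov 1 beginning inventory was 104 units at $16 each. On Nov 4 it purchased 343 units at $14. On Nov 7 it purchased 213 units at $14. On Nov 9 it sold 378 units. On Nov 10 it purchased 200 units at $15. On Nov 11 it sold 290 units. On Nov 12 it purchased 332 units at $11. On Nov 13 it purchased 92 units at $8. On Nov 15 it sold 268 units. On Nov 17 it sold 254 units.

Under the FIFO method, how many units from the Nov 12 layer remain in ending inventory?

2

Nov 9, 378 sold [FIFO — oldest first]: 104 @ $16 + 274 @ $14 = $5,500
Nov 11, 290 sold [FIFO — oldest first]: 69 @ $14 + 213 @ $14 + 8 @ $15 = $4,068
Nov 15, 268 sold [FIFO — oldest first]: 192 @ $15 + 76 @ $11 = $3,716
Nov 17, 254 sold [FIFO — oldest first]: 254 @ $11 = $2,794
Total COGS = $5,500 + $4,068 + $3,716 + $2,794 = $16,078
Ending inventory: 2 @ $11 + 92 @ $8 = $758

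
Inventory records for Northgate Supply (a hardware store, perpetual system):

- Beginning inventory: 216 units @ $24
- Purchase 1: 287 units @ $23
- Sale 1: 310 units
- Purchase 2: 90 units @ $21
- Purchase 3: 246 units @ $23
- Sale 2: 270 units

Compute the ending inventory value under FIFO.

Ending inventory = $5,931

Sale 1 (310) [FIFO — oldest first]: 216 @ $24 + 94 @ $23 = $7,346
Sale 2 (270) [FIFO — oldest first]: 193 @ $23 + 77 @ $21 = $6,056
Total COGS = $7,346 + $6,056 = $13,402
Ending inventory: 13 @ $21 + 246 @ $23 = $5,931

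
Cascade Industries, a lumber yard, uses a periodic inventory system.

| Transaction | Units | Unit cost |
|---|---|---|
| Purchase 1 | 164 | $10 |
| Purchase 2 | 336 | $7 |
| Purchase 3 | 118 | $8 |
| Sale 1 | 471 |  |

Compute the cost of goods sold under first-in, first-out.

COGS = $3,789

Sale 1 (471) [FIFO — oldest first]: 164 @ $10 + 307 @ $7 = $3,789
Ending inventory: 29 @ $7 + 118 @ $8 = $1,147
Check: goods available $4,936 = COGS $3,789 + ending $1,147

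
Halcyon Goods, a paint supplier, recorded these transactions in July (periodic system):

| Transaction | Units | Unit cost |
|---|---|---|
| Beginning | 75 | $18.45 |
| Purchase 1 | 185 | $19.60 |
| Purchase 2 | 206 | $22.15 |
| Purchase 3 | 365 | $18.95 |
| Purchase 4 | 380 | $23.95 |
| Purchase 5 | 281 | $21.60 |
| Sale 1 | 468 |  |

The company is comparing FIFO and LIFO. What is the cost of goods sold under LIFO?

COGS = $10,548.25

FIFO COGS: 75 @ $18.45 + 185 @ $19.60 + 206 @ $22.15 + 2 @ $18.95 = $9,610.55
LIFO COGS: 281 @ $21.60 + 187 @ $23.95 = $10,548.25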